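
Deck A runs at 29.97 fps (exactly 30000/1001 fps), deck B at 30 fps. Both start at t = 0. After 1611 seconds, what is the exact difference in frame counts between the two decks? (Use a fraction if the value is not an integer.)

A emits 30000/1001 × 1611 = 48330000/1001 frames; B emits 30 × 1611 = 48330.
Difference = 48330/1001 frames (≈ 48.2817); B is ahead of A.

48330/1001 frames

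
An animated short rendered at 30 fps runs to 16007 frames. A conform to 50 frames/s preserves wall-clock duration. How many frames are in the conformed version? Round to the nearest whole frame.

Frames at target rate = 16007 × (50) / (30) = 80035/3 ≈ 26678.333.
Nearest whole frame: 26678.

26678 frames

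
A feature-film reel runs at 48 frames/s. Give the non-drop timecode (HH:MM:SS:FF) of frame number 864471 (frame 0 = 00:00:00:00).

864471 ÷ 48 = 18009 full seconds, remainder 39 frames.
18009 s = 5 h 0 min 9 s.
Timecode: 05:00:09:39.

05:00:09:39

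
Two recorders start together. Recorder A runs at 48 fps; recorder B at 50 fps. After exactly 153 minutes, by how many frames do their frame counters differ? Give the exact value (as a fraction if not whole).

153 min = 9180 s.
A emits 48 × 9180 = 440640 frames; B emits 50 × 9180 = 459000.
Difference = 18360 frames; B is ahead of A.

18360 frames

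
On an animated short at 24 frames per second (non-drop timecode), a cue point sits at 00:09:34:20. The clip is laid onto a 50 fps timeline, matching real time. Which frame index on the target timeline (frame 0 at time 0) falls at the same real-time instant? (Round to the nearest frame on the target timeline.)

Source frame index: (0×3600 + 9×60 + 34) × 24 + 20 = 13796.
Real time: 13796 / (24) = 3449/6 s.
Target frame: (3449/6) × (50) = 86225/3 ≈ 28741.667 → 28742.

frame 28742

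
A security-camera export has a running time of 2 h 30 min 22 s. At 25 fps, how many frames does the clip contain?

225550 frames

2 h 30 min 22 s = 9022 s.
Frames = 9022 × 25 = 225550.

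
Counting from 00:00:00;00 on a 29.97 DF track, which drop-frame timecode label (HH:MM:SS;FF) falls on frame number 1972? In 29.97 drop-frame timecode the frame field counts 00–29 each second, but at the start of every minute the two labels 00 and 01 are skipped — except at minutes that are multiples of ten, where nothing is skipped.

Ten DF minutes hold 17982 frames, so frame 1972 lies in block 0 (frames 0–17981) with 1972 frames into that block.
The block's first minute is 1800 frames and the rest 1798 each; 1972 frames reaches minute 1, so 0 × 18 + 1 × 2 = 2 labels have been skipped so far.
Adding those back, label number 1972 + 2 = 1974 at 30 labels/s is 65 s + 24 f = 0 h 1 min 5 s frame 24, i.e. 00:01:05;24.

00:01:05;24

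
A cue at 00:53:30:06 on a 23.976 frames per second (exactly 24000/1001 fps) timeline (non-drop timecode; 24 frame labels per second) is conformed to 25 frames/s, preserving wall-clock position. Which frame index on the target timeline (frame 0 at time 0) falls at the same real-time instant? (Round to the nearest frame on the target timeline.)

frame 80337

Source frame index: (0×3600 + 53×60 + 30) × 24 + 6 = 77046.
Real time: 77046 / (24000/1001) = 12853841/4000 s.
Target frame: (12853841/4000) × (25) = 12853841/160 ≈ 80336.506 → 80337.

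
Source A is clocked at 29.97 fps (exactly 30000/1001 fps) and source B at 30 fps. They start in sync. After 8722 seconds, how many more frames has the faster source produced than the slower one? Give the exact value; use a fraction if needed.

37380/143 frames

A emits 30000/1001 × 8722 = 37380000/143 frames; B emits 30 × 8722 = 261660.
Difference = 37380/143 frames (≈ 261.3986); B is ahead of A.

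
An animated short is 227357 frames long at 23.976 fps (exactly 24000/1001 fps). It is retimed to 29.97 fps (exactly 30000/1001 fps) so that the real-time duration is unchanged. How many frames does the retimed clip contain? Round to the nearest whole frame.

Frames at target rate = 227357 × (30000/1001) / (24000/1001) = 1136785/4 ≈ 284196.250.
Nearest whole frame: 284196.

284196 frames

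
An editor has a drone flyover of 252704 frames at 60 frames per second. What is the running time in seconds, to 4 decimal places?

Running time = 252704 × 1/60 = 63176/15 s ≈ 4211.7333 s.

4211.7333 seconds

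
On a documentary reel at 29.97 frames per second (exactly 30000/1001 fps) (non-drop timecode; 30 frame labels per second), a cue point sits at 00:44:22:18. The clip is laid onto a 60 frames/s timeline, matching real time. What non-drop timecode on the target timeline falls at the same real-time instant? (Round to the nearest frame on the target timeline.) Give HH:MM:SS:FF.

Source frame index: (0×3600 + 44×60 + 22) × 30 + 18 = 79878.
Real time: 79878 / (30000/1001) = 13326313/5000 s.
Target frame: (13326313/5000) × (60) = 39978939/250 ≈ 159915.756 → 159916.
At 60 labels/s: frame 159916 → 00:44:25:16.

00:44:25:16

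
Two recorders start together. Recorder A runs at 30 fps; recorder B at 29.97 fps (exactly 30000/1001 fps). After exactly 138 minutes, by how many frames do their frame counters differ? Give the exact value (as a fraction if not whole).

248400/1001 frames

138 min = 8280 s.
A emits 30 × 8280 = 248400 frames; B emits 30000/1001 × 8280 = 248400000/1001.
Difference = 248400/1001 frames (≈ 248.1518); B is behind A.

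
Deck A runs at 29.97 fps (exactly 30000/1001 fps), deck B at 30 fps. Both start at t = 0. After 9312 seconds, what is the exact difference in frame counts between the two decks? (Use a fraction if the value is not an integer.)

A emits 30000/1001 × 9312 = 279360000/1001 frames; B emits 30 × 9312 = 279360.
Difference = 279360/1001 frames (≈ 279.0809); B is ahead of A.

279360/1001 frames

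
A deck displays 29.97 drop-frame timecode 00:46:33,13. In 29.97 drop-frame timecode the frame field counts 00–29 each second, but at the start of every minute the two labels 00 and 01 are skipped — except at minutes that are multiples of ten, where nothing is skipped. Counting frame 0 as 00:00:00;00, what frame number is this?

Complete 10-minute blocks: 4, each 17982 frames → 71928.
Remaining 6 whole minutes in the current block: 1800 + 5 × 1798 = 10790 frames.
Within the current minute: 33 × 30 + 13 − 2 = 1001 (labels ;00/;01 skipped at this minute). Total = 71928 + 10790 + 1001 = 83719.

83719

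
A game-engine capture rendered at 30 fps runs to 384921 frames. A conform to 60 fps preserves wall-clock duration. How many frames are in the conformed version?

769842 frames

Target frames = source frames × (target rate / source rate) = 384921 × (60)/(30) = 384921 × 2 = 769842.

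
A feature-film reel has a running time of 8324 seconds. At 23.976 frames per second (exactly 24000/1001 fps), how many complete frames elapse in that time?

199576 frames

Frames = 8324 × 24000/1001 = 199776000/1001 ≈ 199576.4236.
Complete frames: 199576.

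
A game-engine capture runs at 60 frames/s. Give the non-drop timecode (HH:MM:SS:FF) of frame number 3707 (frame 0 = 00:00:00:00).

00:01:01:47

3707 ÷ 60 = 61 full seconds, remainder 47 frames.
61 s = 0 h 1 min 1 s.
Timecode: 00:01:01:47.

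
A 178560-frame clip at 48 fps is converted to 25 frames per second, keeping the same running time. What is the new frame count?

93000 frames

Target frames = source frames × (target rate / source rate) = 178560 × (25)/(48) = 178560 × 25/48 = 93000.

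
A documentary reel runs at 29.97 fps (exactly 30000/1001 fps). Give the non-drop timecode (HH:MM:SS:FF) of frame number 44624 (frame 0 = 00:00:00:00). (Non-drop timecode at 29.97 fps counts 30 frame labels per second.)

00:24:47:14

44624 ÷ 30 = 1487 full seconds, remainder 14 frames.
1487 s = 0 h 24 min 47 s.
Timecode: 00:24:47:14.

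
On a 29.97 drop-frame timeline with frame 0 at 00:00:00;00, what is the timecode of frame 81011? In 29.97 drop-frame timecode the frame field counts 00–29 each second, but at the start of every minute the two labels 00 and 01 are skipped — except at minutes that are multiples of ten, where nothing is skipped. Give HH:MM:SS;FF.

00:45:03;03

Ten DF minutes hold 17982 frames, so frame 81011 lies in block 4 (frames 71928–89909) with 9083 frames into that block.
The block's first minute is 1800 frames and the rest 1798 each; 9083 frames reaches minute 5, so 4 × 18 + 5 × 2 = 82 labels have been skipped so far.
Adding those back, label number 81011 + 82 = 81093 at 30 labels/s is 2703 s + 3 f = 0 h 45 min 3 s frame 3, i.e. 00:45:03;03.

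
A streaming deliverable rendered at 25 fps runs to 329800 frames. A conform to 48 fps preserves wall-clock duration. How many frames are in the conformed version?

633216 frames

Target frames = source frames × (target rate / source rate) = 329800 × (48)/(25) = 329800 × 48/25 = 633216.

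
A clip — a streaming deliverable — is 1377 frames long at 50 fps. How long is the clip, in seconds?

Running time = 1377 / (50) = 27.54 s.

27.54 seconds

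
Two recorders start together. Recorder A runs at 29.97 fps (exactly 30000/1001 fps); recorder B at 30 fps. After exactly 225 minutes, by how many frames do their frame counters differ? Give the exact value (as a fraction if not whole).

405000/1001 frames

225 min = 13500 s.
A emits 30000/1001 × 13500 = 405000000/1001 frames; B emits 30 × 13500 = 405000.
Difference = 405000/1001 frames (≈ 404.5954); B is ahead of A.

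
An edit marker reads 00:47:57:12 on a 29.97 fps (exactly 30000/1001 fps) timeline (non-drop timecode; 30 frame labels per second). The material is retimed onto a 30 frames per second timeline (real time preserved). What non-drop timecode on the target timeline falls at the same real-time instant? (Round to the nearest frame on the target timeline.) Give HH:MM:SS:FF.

00:48:00:08

Source frame index: (0×3600 + 47×60 + 57) × 30 + 12 = 86322.
Real time: 86322 / (30000/1001) = 14401387/5000 s.
Target frame: (14401387/5000) × (30) = 43204161/500 ≈ 86408.322 → 86408.
At 30 labels/s: frame 86408 → 00:48:00:08.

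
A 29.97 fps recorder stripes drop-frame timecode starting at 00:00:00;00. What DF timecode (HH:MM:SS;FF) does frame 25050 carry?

Ten DF minutes hold 17982 frames, so frame 25050 lies in block 1 (frames 17982–35963) with 7068 frames into that block.
The block's first minute is 1800 frames and the rest 1798 each; 7068 frames reaches minute 3, so 1 × 18 + 3 × 2 = 24 labels have been skipped so far.
Adding those back, label number 25050 + 24 = 25074 at 30 labels/s is 835 s + 24 f = 0 h 13 min 55 s frame 24, i.e. 00:13:55;24.

00:13:55;24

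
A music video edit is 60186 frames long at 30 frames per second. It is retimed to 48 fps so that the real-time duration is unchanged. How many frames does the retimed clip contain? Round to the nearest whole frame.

Frames at target rate = 60186 × (48) / (30) = 481488/5 ≈ 96297.600.
Nearest whole frame: 96298.

96298 frames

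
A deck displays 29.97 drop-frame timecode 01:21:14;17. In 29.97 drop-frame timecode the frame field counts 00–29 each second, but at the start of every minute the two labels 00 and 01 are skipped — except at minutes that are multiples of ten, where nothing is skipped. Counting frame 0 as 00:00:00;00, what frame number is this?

As if non-drop at 30 labels/s: (1 × 3600 + 21 × 60 + 14) × 30 + 17 = 146237.
Minute boundaries passed: 81; those not divisible by 10: 81 − 8 = 73; dropped labels = 2 × 73 = 146.
Actual frame index = 146237 − 146 = 146091.

146091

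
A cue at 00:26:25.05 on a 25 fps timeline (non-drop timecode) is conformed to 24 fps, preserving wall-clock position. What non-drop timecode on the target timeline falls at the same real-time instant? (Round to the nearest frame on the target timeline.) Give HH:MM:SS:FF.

00:26:25:05

Source frame index: (0×3600 + 26×60 + 25) × 25 + 5 = 39630.
Real time: 39630 / (25) = 7926/5 s.
Target frame: (7926/5) × (24) = 190224/5 ≈ 38044.800 → 38045.
At 24 labels/s: frame 38045 → 00:26:25:05.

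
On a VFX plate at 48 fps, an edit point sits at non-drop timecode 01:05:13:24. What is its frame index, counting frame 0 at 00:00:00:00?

frame 187848

Total seconds to the label: (1 × 3600 + 5 × 60 + 13) = 3913.
Frame index = 3913 × 48 + 24 = 187848.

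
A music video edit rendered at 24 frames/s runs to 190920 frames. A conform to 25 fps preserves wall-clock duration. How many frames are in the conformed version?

198875 frames

Target frames = source frames × (target rate / source rate) = 190920 × (25)/(24) = 190920 × 25/24 = 198875.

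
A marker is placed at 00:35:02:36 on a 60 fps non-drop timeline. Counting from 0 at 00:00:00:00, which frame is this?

frame 126156

Total seconds to the label: (0 × 3600 + 35 × 60 + 2) = 2102.
Frame index = 2102 × 60 + 36 = 126156.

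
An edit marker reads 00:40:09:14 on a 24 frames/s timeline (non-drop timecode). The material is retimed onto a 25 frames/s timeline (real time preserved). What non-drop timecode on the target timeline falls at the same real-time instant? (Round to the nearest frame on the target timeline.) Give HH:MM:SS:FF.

Source frame index: (0×3600 + 40×60 + 9) × 24 + 14 = 57830.
Real time: 57830 / (24) = 28915/12 s.
Target frame: (28915/12) × (25) = 722875/12 ≈ 60239.583 → 60240.
At 25 labels/s: frame 60240 → 00:40:09:15.

00:40:09:15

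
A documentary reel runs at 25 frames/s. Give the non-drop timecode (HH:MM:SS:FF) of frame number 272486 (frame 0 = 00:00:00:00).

272486 ÷ 25 = 10899 full seconds, remainder 11 frames.
10899 s = 3 h 1 min 39 s.
Timecode: 03:01:39:11.

03:01:39:11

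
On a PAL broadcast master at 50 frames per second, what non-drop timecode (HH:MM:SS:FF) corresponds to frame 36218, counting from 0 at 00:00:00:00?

00:12:04:18

36218 ÷ 50 = 724 full seconds, remainder 18 frames.
724 s = 0 h 12 min 4 s.
Timecode: 00:12:04:18.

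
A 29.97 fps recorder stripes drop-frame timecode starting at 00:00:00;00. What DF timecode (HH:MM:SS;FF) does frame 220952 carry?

Ten DF minutes hold 17982 frames, so frame 220952 lies in block 12 (frames 215784–233765) with 5168 frames into that block.
The block's first minute is 1800 frames and the rest 1798 each; 5168 frames reaches minute 2, so 12 × 18 + 2 × 2 = 220 labels have been skipped so far.
Adding those back, label number 220952 + 220 = 221172 at 30 labels/s is 7372 s + 12 f = 2 h 2 min 52 s frame 12, i.e. 02:02:52;12.

02:02:52;12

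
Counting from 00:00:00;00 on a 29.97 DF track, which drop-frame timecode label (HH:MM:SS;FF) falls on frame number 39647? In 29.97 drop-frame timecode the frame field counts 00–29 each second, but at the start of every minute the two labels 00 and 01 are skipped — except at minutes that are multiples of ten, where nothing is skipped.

00:22:02;27

Each 10-minute DF block holds 10 × 60 × 30 − 9 × 2 = 17982 frames. 39647 ÷ 17982 → 2 full blocks, remainder 3683.
Within the partial block the first minute is 1800 frames and each further minute 1798, so 2 further minute boundaries passed. Total skipped labels = 18 × 2 + 2 × 2 = 40.
Non-drop label index = 39647 + 40 = 39687; at 30 labels/s that is 00:22:02:27, i.e. DF 00:22:02;27.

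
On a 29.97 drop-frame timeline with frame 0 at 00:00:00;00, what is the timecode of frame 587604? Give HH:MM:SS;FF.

Ten DF minutes hold 17982 frames, so frame 587604 lies in block 32 (frames 575424–593405) with 12180 frames into that block.
The block's first minute is 1800 frames and the rest 1798 each; 12180 frames reaches minute 6, so 32 × 18 + 6 × 2 = 588 labels have been skipped so far.
Adding those back, label number 587604 + 588 = 588192 at 30 labels/s is 19606 s + 12 f = 5 h 26 min 46 s frame 12, i.e. 05:26:46;12.

05:26:46;12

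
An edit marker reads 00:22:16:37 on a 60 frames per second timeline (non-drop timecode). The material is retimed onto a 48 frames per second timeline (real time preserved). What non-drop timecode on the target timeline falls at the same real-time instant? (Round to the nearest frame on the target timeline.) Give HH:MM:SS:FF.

Source frame index: (0×3600 + 22×60 + 16) × 60 + 37 = 80197.
Real time: 80197 / (60) = 80197/60 s.
Target frame: (80197/60) × (48) = 320788/5 ≈ 64157.600 → 64158.
At 48 labels/s: frame 64158 → 00:22:16:30.

00:22:16:30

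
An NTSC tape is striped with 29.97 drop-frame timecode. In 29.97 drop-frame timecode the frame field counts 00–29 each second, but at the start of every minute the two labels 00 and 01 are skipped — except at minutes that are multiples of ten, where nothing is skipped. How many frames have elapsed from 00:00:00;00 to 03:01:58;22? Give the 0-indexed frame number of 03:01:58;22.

327236

Complete 10-minute blocks: 18, each 17982 frames → 323676.
Remaining 1 whole minute in the current block: 1800 + 0 × 1798 = 1800 frames.
Within the current minute: 58 × 30 + 22 − 2 = 1760 (labels ;00/;01 skipped at this minute). Total = 323676 + 1800 + 1760 = 327236.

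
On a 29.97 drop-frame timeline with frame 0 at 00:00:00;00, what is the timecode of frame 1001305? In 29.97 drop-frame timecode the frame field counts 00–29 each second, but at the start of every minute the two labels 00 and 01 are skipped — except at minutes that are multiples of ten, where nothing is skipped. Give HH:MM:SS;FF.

Ten DF minutes hold 17982 frames, so frame 1001305 lies in block 55 (frames 989010–1006991) with 12295 frames into that block.
The block's first minute is 1800 frames and the rest 1798 each; 12295 frames reaches minute 6, so 55 × 18 + 6 × 2 = 1002 labels have been skipped so far.
Adding those back, label number 1001305 + 1002 = 1002307 at 30 labels/s is 33410 s + 7 f = 9 h 16 min 50 s frame 7, i.e. 09:16:50;07.

09:16:50;07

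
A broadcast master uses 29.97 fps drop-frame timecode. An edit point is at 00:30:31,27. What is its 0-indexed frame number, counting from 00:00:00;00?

As if non-drop at 30 labels/s: (0 × 3600 + 30 × 60 + 31) × 30 + 27 = 54957.
Minute boundaries passed: 30; those not divisible by 10: 30 − 3 = 27; dropped labels = 2 × 27 = 54.
Actual frame index = 54957 − 54 = 54903.

54903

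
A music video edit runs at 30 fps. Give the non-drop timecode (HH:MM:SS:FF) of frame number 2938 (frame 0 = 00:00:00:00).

2938 ÷ 30 = 97 full seconds, remainder 28 frames.
97 s = 0 h 1 min 37 s.
Timecode: 00:01:37:28.

00:01:37:28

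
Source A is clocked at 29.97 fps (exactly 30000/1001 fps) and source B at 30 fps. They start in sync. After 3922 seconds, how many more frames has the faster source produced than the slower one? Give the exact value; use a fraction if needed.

A emits 30000/1001 × 3922 = 117660000/1001 frames; B emits 30 × 3922 = 117660.
Difference = 117660/1001 frames (≈ 117.5425); B is ahead of A.

117660/1001 frames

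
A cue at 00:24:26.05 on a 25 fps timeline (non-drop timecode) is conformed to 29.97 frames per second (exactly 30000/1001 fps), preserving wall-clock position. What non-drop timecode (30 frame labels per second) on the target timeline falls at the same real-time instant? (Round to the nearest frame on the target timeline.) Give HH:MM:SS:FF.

Source frame index: (0×3600 + 24×60 + 26) × 25 + 5 = 36655.
Real time: 36655 / (25) = 7331/5 s.
Target frame: (7331/5) × (30000/1001) = 43986000/1001 ≈ 43942.058 → 43942.
At 30 labels/s: frame 43942 → 00:24:24:22.

00:24:24:22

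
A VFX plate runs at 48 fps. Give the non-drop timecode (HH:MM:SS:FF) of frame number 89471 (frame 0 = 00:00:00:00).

00:31:03:47

89471 ÷ 48 = 1863 full seconds, remainder 47 frames.
1863 s = 0 h 31 min 3 s.
Timecode: 00:31:03:47.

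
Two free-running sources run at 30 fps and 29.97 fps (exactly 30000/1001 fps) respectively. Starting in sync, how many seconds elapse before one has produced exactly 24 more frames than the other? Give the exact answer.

The gap grows by |30000/1001 − 30| = 30/1001 frames per second.
Time for a 24-frame gap: 24 ÷ (30/1001) = 800.8 s.

800.8 seconds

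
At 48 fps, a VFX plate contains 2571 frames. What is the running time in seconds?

Running time = 2571 / (48) = 53.5625 s.

53.5625 seconds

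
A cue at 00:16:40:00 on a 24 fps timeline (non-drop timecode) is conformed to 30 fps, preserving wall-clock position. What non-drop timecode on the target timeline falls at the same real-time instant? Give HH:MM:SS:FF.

00:16:40:00

Source frame index: (0×3600 + 16×60 + 40) × 24 + 0 = 24000.
Real time: 24000 / (24) = 1000 s.
Target frame: (1000) × (30) = 30000.
At 30 labels/s: frame 30000 → 00:16:40:00.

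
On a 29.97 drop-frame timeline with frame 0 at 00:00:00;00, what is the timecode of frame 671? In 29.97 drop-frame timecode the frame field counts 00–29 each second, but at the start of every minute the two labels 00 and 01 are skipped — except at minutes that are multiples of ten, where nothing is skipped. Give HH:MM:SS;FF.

Each 10-minute DF block holds 10 × 60 × 30 − 9 × 2 = 17982 frames. 671 ÷ 17982 → 0 full blocks, remainder 671.
Within the partial block the first minute is 1800 frames and each further minute 1798, so 0 further minute boundaries passed. Total skipped labels = 18 × 0 + 2 × 0 = 0.
Non-drop label index = 671 + 0 = 671; at 30 labels/s that is 00:00:22:11, i.e. DF 00:00:22;11.

00:00:22;11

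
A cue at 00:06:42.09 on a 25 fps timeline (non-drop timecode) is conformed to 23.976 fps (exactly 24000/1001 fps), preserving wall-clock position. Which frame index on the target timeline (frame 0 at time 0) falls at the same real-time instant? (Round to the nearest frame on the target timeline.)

Source frame index: (0×3600 + 6×60 + 42) × 25 + 9 = 10059.
Real time: 10059 / (25) = 10059/25 s.
Target frame: (10059/25) × (24000/1001) = 1379520/143 ≈ 9646.993 → 9647.

frame 9647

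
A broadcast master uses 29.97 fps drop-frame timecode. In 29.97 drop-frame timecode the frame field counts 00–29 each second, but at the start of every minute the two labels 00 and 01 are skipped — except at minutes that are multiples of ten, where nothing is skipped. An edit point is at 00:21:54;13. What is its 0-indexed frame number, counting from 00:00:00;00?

As if non-drop at 30 labels/s: (0 × 3600 + 21 × 60 + 54) × 30 + 13 = 39433.
Minute boundaries passed: 21; those not divisible by 10: 21 − 2 = 19; dropped labels = 2 × 19 = 38.
Actual frame index = 39433 − 38 = 39395.

39395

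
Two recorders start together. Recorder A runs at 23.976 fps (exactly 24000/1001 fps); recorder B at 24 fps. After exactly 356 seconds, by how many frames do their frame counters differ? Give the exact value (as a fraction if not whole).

8544/1001 frames

A emits 24000/1001 × 356 = 8544000/1001 frames; B emits 24 × 356 = 8544.
Difference = 8544/1001 frames (≈ 8.5355); B is ahead of A.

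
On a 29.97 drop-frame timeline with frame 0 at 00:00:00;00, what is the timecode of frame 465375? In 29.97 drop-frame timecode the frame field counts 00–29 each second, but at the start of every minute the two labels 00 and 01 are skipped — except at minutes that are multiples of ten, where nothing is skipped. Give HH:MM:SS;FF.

Ten DF minutes hold 17982 frames, so frame 465375 lies in block 25 (frames 449550–467531) with 15825 frames into that block.
The block's first minute is 1800 frames and the rest 1798 each; 15825 frames reaches minute 8, so 25 × 18 + 8 × 2 = 466 labels have been skipped so far.
Adding those back, label number 465375 + 466 = 465841 at 30 labels/s is 15528 s + 1 f = 4 h 18 min 48 s frame 1, i.e. 04:18:48;01.

04:18:48;01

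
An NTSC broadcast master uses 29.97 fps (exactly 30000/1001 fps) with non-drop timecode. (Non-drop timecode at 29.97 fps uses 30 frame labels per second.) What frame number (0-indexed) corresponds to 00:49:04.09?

Total seconds to the label: (0 × 3600 + 49 × 60 + 4) = 2944.
Frame index = 2944 × 30 + 9 = 88329.

88329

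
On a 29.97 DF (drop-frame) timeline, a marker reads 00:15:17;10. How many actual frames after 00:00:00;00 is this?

As if non-drop at 30 labels/s: (0 × 3600 + 15 × 60 + 17) × 30 + 10 = 27520.
Minute boundaries passed: 15; those not divisible by 10: 15 − 1 = 14; dropped labels = 2 × 14 = 28.
Actual frame index = 27520 − 28 = 27492.

27492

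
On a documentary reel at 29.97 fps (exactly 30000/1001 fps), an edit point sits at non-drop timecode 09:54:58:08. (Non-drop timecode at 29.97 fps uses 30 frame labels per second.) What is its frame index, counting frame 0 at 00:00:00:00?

Total seconds to the label: (9 × 3600 + 54 × 60 + 58) = 35698.
Frame index = 35698 × 30 + 8 = 1070948.

1070948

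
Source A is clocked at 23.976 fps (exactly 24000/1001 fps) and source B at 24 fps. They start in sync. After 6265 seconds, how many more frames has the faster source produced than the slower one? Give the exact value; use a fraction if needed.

21480/143 frames

A emits 24000/1001 × 6265 = 21480000/143 frames; B emits 24 × 6265 = 150360.
Difference = 21480/143 frames (≈ 150.2098); B is ahead of A.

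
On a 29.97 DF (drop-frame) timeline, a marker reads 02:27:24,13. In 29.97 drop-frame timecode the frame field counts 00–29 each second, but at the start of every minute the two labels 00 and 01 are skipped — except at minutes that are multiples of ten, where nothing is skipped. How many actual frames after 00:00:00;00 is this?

Complete 10-minute blocks: 14, each 17982 frames → 251748.
Remaining 7 whole minutes in the current block: 1800 + 6 × 1798 = 12588 frames.
Within the current minute: 24 × 30 + 13 − 2 = 731 (labels ;00/;01 skipped at this minute). Total = 251748 + 12588 + 731 = 265067.

265067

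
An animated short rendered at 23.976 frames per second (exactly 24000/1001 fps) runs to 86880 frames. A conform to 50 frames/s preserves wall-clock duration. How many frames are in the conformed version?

181181 frames

Target frames = source frames × (target rate / source rate) = 86880 × (50)/(24000/1001) = 86880 × 1001/480 = 181181.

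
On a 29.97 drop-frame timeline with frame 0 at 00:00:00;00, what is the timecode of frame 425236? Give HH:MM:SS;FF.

03:56:28;22

Each 10-minute DF block holds 10 × 60 × 30 − 9 × 2 = 17982 frames. 425236 ÷ 17982 → 23 full blocks, remainder 11650.
Within the partial block the first minute is 1800 frames and each further minute 1798, so 6 further minute boundaries passed. Total skipped labels = 18 × 23 + 2 × 6 = 426.
Non-drop label index = 425236 + 426 = 425662; at 30 labels/s that is 03:56:28:22, i.e. DF 03:56:28;22.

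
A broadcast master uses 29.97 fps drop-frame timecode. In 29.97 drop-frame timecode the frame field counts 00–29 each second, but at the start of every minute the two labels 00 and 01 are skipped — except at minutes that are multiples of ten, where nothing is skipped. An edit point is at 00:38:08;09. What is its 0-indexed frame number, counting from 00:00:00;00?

68579

As if non-drop at 30 labels/s: (0 × 3600 + 38 × 60 + 8) × 30 + 9 = 68649.
Minute boundaries passed: 38; those not divisible by 10: 38 − 3 = 35; dropped labels = 2 × 35 = 70.
Actual frame index = 68649 − 70 = 68579.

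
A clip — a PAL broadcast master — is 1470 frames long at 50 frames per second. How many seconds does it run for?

Running time = 1470 / (50) = 29.4 s.

29.4 seconds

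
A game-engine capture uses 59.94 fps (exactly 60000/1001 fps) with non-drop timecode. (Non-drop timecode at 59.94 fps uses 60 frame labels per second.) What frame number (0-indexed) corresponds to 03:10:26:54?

Total seconds to the label: (3 × 3600 + 10 × 60 + 26) = 11426.
Frame index = 11426 × 60 + 54 = 685614.

685614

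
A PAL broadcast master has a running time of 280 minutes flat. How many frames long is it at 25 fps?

420000 frames

280 min = 16800 s.
Frames = 16800 × 25 = 420000.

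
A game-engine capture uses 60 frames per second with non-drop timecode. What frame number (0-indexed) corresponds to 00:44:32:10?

frame 160330

Total seconds to the label: (0 × 3600 + 44 × 60 + 32) = 2672.
Frame index = 2672 × 60 + 10 = 160330.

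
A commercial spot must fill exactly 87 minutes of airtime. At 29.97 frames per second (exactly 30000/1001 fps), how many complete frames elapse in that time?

156443 frames

87 min = 5220 s.
Frames = 5220 × 30000/1001 = 156600000/1001 ≈ 156443.5564.
Complete frames: 156443.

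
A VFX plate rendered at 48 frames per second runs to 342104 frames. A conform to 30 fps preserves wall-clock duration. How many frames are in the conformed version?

Target frames = source frames × (target rate / source rate) = 342104 × (30)/(48) = 342104 × 5/8 = 213815.

213815 frames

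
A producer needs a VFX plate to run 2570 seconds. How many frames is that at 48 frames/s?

Frames = 2570 × 48 = 123360.

123360 frames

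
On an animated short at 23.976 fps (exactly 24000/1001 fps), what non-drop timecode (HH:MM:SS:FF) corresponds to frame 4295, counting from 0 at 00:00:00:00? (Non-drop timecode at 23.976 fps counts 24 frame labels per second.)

4295 ÷ 24 = 178 full seconds, remainder 23 frames.
178 s = 0 h 2 min 58 s.
Timecode: 00:02:58:23.

00:02:58:23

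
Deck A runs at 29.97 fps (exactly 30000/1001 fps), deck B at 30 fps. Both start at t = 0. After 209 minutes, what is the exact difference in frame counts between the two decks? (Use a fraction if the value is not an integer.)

209 min = 12540 s.
A emits 30000/1001 × 12540 = 34200000/91 frames; B emits 30 × 12540 = 376200.
Difference = 34200/91 frames (≈ 375.8242); B is ahead of A.

34200/91 frames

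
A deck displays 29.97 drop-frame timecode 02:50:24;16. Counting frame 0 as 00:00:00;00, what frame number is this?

306430

Complete 10-minute blocks: 17, each 17982 frames → 305694.
Remaining 0 whole minutes in the current block: 0 frames.
Within the current minute: 24 × 30 + 16 = 736. Total = 305694 + 0 + 736 = 306430.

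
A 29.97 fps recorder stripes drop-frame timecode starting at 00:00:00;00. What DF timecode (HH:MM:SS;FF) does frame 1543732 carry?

Ten DF minutes hold 17982 frames, so frame 1543732 lies in block 85 (frames 1528470–1546451) with 15262 frames into that block.
The block's first minute is 1800 frames and the rest 1798 each; 15262 frames reaches minute 8, so 85 × 18 + 8 × 2 = 1546 labels have been skipped so far.
Adding those back, label number 1543732 + 1546 = 1545278 at 30 labels/s is 51509 s + 8 f = 14 h 18 min 29 s frame 8, i.e. 14:18:29;08.

14:18:29;08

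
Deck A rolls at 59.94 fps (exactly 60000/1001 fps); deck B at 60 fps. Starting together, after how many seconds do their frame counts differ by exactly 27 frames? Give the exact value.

The gap grows by |60 − 60000/1001| = 60/1001 frames per second.
Time for a 27-frame gap: 27 ÷ (60/1001) = 450.45 s.

450.45 seconds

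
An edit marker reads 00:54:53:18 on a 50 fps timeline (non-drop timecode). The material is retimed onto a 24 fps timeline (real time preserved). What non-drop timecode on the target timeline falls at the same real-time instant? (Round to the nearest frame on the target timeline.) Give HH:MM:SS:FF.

00:54:53:09

Source frame index: (0×3600 + 54×60 + 53) × 50 + 18 = 164668.
Real time: 164668 / (50) = 82334/25 s.
Target frame: (82334/25) × (24) = 1976016/25 ≈ 79040.640 → 79041.
At 24 labels/s: frame 79041 → 00:54:53:09.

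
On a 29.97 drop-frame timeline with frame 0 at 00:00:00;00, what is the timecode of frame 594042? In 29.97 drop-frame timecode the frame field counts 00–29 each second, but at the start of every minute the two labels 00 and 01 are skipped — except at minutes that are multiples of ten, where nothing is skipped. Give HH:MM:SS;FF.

05:30:21;06

Ten DF minutes hold 17982 frames, so frame 594042 lies in block 33 (frames 593406–611387) with 636 frames into that block.
The block's first minute is 1800 frames and the rest 1798 each; 636 frames reaches minute 0, so 33 × 18 + 0 × 2 = 594 labels have been skipped so far.
Adding those back, label number 594042 + 594 = 594636 at 30 labels/s is 19821 s + 6 f = 5 h 30 min 21 s frame 6, i.e. 05:30:21;06.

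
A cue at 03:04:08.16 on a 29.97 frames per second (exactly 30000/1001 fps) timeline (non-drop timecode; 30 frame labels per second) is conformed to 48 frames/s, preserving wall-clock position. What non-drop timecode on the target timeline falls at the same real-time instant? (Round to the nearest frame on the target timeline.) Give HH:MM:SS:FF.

Source frame index: (3×3600 + 4×60 + 8) × 30 + 16 = 331456.
Real time: 331456 / (30000/1001) = 20736716/1875 s.
Target frame: (20736716/1875) × (48) = 331787456/625 ≈ 530859.930 → 530860.
At 48 labels/s: frame 530860 → 03:04:19:28.

03:04:19:28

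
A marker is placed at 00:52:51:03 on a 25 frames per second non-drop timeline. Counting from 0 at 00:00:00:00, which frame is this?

Total seconds to the label: (0 × 3600 + 52 × 60 + 51) = 3171.
Frame index = 3171 × 25 + 3 = 79278.

79278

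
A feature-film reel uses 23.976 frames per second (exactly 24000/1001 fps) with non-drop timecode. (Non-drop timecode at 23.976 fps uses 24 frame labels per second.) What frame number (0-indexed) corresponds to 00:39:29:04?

Total seconds to the label: (0 × 3600 + 39 × 60 + 29) = 2369.
Frame index = 2369 × 24 + 4 = 56860.

56860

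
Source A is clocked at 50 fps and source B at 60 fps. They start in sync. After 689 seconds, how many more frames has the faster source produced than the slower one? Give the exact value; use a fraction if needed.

A emits 50 × 689 = 34450 frames; B emits 60 × 689 = 41340.
Difference = 6890 frames; B is ahead of A.

6890 frames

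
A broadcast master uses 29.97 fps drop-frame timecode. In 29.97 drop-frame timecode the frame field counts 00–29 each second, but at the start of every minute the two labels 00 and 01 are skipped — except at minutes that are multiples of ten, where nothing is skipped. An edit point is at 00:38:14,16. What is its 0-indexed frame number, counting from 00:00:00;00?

68766

Complete 10-minute blocks: 3, each 17982 frames → 53946.
Remaining 8 whole minutes in the current block: 1800 + 7 × 1798 = 14386 frames.
Within the current minute: 14 × 30 + 16 − 2 = 434 (labels ;00/;01 skipped at this minute). Total = 53946 + 14386 + 434 = 68766.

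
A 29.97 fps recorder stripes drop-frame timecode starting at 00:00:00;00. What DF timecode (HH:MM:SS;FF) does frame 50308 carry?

00:27:58;18

Ten DF minutes hold 17982 frames, so frame 50308 lies in block 2 (frames 35964–53945) with 14344 frames into that block.
The block's first minute is 1800 frames and the rest 1798 each; 14344 frames reaches minute 7, so 2 × 18 + 7 × 2 = 50 labels have been skipped so far.
Adding those back, label number 50308 + 50 = 50358 at 30 labels/s is 1678 s + 18 f = 0 h 27 min 58 s frame 18, i.e. 00:27:58;18.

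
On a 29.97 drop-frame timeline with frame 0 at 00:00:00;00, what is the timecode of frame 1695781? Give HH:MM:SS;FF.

15:43:02;19

Each 10-minute DF block holds 10 × 60 × 30 − 9 × 2 = 17982 frames. 1695781 ÷ 17982 → 94 full blocks, remainder 5473.
Within the partial block the first minute is 1800 frames and each further minute 1798, so 3 further minute boundaries passed. Total skipped labels = 18 × 94 + 2 × 3 = 1698.
Non-drop label index = 1695781 + 1698 = 1697479; at 30 labels/s that is 15:43:02:19, i.e. DF 15:43:02;19.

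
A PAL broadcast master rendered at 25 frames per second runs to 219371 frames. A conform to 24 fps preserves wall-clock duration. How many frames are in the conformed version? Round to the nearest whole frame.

210596 frames

Frames at target rate = 219371 × (24) / (25) = 5264904/25 ≈ 210596.160.
Nearest whole frame: 210596.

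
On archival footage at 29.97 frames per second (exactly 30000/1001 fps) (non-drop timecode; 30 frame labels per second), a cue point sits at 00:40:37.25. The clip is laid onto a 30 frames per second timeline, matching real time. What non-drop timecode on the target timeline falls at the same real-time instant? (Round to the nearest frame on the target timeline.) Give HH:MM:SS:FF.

00:40:40:08

Source frame index: (0×3600 + 40×60 + 37) × 30 + 25 = 73135.
Real time: 73135 / (30000/1001) = 14641627/6000 s.
Target frame: (14641627/6000) × (30) = 14641627/200 ≈ 73208.135 → 73208.
At 30 labels/s: frame 73208 → 00:40:40:08.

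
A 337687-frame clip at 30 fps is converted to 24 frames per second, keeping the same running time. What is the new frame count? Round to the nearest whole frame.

270150 frames

Frames at target rate = 337687 × (24) / (30) = 1350748/5 ≈ 270149.600.
Nearest whole frame: 270150.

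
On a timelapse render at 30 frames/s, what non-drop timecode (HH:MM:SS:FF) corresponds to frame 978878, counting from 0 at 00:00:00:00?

09:03:49:08

978878 ÷ 30 = 32629 full seconds, remainder 8 frames.
32629 s = 9 h 3 min 49 s.
Timecode: 09:03:49:08.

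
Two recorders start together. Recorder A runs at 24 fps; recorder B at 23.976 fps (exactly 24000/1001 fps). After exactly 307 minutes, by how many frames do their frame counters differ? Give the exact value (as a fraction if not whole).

307 min = 18420 s.
A emits 24 × 18420 = 442080 frames; B emits 24000/1001 × 18420 = 442080000/1001.
Difference = 442080/1001 frames (≈ 441.6384); B is behind A.

442080/1001 frames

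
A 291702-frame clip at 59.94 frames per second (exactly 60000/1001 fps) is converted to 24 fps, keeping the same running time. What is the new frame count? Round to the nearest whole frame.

116797 frames

Frames at target rate = 291702 × (24) / (60000/1001) = 145996851/1250 ≈ 116797.481.
Nearest whole frame: 116797.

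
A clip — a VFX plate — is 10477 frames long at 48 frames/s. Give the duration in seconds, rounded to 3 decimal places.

218.271 seconds

Running time = 10477 × 1/48 = 10477/48 s ≈ 218.271 s.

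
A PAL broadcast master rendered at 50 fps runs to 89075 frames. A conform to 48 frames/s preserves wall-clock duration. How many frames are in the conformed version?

85512 frames

Target frames = source frames × (target rate / source rate) = 89075 × (48)/(50) = 89075 × 24/25 = 85512.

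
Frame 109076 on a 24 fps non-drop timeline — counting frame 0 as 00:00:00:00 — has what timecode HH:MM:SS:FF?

01:15:44:20

109076 ÷ 24 = 4544 full seconds, remainder 20 frames.
4544 s = 1 h 15 min 44 s.
Timecode: 01:15:44:20.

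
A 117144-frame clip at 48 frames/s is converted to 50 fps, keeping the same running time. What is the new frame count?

Target frames = source frames × (target rate / source rate) = 117144 × (50)/(48) = 117144 × 25/24 = 122025.

122025 frames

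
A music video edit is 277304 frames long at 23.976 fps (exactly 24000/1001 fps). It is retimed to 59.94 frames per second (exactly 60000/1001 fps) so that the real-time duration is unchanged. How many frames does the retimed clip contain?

693260 frames

Target frames = source frames × (target rate / source rate) = 277304 × (60000/1001)/(24000/1001) = 277304 × 5/2 = 693260.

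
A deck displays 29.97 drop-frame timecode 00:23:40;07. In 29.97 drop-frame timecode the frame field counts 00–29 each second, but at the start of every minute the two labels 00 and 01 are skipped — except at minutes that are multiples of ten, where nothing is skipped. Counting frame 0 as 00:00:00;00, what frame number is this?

As if non-drop at 30 labels/s: (0 × 3600 + 23 × 60 + 40) × 30 + 7 = 42607.
Minute boundaries passed: 23; those not divisible by 10: 23 − 2 = 21; dropped labels = 2 × 21 = 42.
Actual frame index = 42607 − 42 = 42565.

42565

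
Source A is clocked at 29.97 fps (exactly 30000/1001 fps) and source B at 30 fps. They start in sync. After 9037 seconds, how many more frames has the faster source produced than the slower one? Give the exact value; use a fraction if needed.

A emits 30000/1001 × 9037 = 38730000/143 frames; B emits 30 × 9037 = 271110.
Difference = 38730/143 frames (≈ 270.8392); B is ahead of A.

38730/143 frames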